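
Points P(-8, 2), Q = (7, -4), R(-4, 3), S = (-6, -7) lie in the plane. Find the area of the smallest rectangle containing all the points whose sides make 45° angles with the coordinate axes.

In coordinates u = x + y, v = x − y the rectangle is axis-aligned; the map (x,y)→(u,v) scales areas by 2.
u-values: -6, 3, -1, -13; range = 3 − (-13) = 16.
v-values: -10, 11, -7, 1; range = 11 − (-10) = 21.
Area = (16 × 21) / 2 = 168.

168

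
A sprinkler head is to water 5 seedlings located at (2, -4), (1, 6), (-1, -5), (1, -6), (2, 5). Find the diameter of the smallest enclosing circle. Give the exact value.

12

The farthest pair is (1, 6)–(1, -6) with squared distance 144. The circle on this segment as diameter has centre (1, 0) and r² = 144/4 = 36.
Check (2, -4): distance² to centre = 17 ≤ 36, so it lies inside.
All remaining points lie in this disk, and no smaller disk contains both endpoints, so this is the minimum enclosing circle.
Diameter = 2r = 2√36 = 12.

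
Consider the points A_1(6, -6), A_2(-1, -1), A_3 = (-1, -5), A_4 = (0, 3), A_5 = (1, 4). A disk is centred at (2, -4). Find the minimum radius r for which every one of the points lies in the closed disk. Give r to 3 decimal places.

The required radius is the distance from (2, -4) to the farthest point.
Squared distances: 20, 18, 10, 53, 65.
Maximum is 65, attained at A_5.
r = √65 ≈ 8.062.

8.062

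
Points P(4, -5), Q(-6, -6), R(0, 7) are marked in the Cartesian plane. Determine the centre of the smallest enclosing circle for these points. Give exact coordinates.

Side lengths²: PQ² = 101, PR² = 160, QR² = 205.
Since QR² = 205 < 160 + 101 = 261, the triangle is acute, so the smallest enclosing circle is the circumcircle.
Circumcentre = (-95/62, -11/62), r² = 103525/1922.
Centre = (-95/62, -11/62).

(-95/62, -11/62)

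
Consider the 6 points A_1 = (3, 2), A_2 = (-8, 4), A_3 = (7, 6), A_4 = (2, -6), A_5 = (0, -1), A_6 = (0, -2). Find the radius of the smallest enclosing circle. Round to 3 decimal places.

8.183

By Welzl's lemma the MEC is supported by two points (diametrically opposite) or three points (on a circumcircle).
The minimum enclosing circle is determined by three boundary points: A_2, A_3, A_4.
Their circumcentre is (-3/34, 65/34) with r² = 38701/578.
The farthest remaining point A_6 is at distance² 8849/578 ≤ 38701/578.
r = √(38701/578) ≈ 8.183.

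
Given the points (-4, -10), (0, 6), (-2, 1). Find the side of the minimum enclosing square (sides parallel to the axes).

The bounding box has width 4 and height 16.
An axis-aligned square enclosing the set must have side ≥ max(width, height).
So the minimum side is max(4, 16) = 16.

16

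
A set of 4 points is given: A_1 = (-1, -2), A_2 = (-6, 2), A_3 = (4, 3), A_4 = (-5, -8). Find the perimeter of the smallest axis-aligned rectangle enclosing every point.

Width = max x − min x = 4 − (-6) = 10.
Height = max y − min y = 3 − (-8) = 11.
Perimeter = 2(10 + 11) = 42.

42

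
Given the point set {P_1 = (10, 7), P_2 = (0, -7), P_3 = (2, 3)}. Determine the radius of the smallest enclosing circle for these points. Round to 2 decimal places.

Side lengths²: P_1P_2² = 296, P_1P_3² = 80, P_2P_3² = 104.
Since P_1P_2² = 296 ≥ 104 + 80 = 184, the angle opposite P_1P_2 is not acute, so the smallest enclosing circle has P_1P_2 as diameter.
Centre = midpoint of P_1P_2 = (5, 0), r² = 296/4 = 74.
r = √74 ≈ 8.60.

8.60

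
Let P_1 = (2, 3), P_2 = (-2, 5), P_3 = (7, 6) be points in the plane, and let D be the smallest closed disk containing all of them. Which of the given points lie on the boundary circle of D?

Side lengths²: P_1P_2² = 20, P_1P_3² = 34, P_2P_3² = 82.
Since P_2P_3² = 82 ≥ 34 + 20 = 54, the angle opposite P_2P_3 is not acute, so the smallest enclosing circle has P_2P_3 as diameter.
Centre = midpoint of P_2P_3 = (2.5, 5.5), r² = 82/4 = 20.5.
The points at distance exactly r from the centre are P_2, P_3 — 2 points.

P_2, P_3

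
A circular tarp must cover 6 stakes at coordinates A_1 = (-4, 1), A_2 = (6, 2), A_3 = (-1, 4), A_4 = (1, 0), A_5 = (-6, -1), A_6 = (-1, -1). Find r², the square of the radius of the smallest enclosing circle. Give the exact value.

By Welzl's lemma the MEC is supported by two points (diametrically opposite) or three points (on a circumcircle).
The farthest pair is A_2–A_5 with squared distance 153. The circle on this segment as diameter has centre (0, 0.5) and r² = 153/4 = 38.25.
Check A_1: distance² to centre = 16.25 ≤ 38.25, so it lies inside.
All remaining points lie in this disk, and no smaller disk contains both endpoints, so this is the minimum enclosing circle.

38.25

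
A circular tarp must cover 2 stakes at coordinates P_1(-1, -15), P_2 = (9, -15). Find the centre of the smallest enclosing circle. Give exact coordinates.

(4, -15)

The smallest circle enclosing two points has them as diameter endpoints.
Centre = midpoint = (4, -15); r² = |P_1P_2|²/4 = 100/4 = 25.
Centre = (4, -15).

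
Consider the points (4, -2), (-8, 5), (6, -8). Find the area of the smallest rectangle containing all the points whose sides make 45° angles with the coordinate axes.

67.5

In coordinates u = x + y, v = x − y the rectangle is axis-aligned; the map (x,y)→(u,v) scales areas by 2.
u-values: 2, -3, -2; range = 2 − (-3) = 5.
v-values: 6, -13, 14; range = 14 − (-13) = 27.
Area = (5 × 27) / 2 = 67.5.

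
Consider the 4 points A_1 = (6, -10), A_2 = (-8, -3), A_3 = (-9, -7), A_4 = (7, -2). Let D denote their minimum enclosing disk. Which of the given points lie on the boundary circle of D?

By Welzl's lemma the MEC is supported by two points (diametrically opposite) or three points (on a circumcircle).
The minimum enclosing circle is determined by three boundary points: A_1, A_3, A_4.
Their circumcentre is (-67/82, -417/82) with r² = 237445/3362.
The farthest remaining point A_2 is at distance² 188081/3362 ≤ 237445/3362.
The points at distance exactly r from the centre are A_1, A_3, A_4 — 3 points.

A_1, A_3, A_4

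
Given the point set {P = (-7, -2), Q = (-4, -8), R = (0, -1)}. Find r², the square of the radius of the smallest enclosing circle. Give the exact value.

Side lengths²: PQ² = 45, PR² = 50, QR² = 65.
Since QR² = 65 < 50 + 45 = 95, the triangle is acute, so the smallest enclosing circle is the circumcircle.
Circumcentre = (-19/6, -23/6), r² = 325/18.

325/18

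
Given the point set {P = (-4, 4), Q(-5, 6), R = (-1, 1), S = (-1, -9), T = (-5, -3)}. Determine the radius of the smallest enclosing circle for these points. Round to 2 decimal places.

By Welzl's lemma the MEC is supported by two points (diametrically opposite) or three points (on a circumcircle).
The farthest pair is Q–S with squared distance 241. The circle on this segment as diameter has centre (-3, -1.5) and r² = 241/4 = 60.25.
Check P: distance² to centre = 31.25 ≤ 60.25, so it lies inside.
All remaining points lie in this disk, and no smaller disk contains both endpoints, so this is the minimum enclosing circle.
r = √(60.25) ≈ 7.76.

7.76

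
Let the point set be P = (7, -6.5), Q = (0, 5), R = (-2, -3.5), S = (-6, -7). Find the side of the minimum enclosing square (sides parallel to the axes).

The bounding box has width 13 and height 12.
An axis-aligned square enclosing the set must have side ≥ max(width, height).
So the minimum side is max(13, 12) = 13.

13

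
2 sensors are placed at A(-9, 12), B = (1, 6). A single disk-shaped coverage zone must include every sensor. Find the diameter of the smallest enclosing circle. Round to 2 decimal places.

The smallest circle enclosing two points has them as diameter endpoints.
Centre = midpoint = (-4, 9); r² = |AB|²/4 = 136/4 = 34.
Diameter = 2r = 2√34 ≈ 11.66.

11.66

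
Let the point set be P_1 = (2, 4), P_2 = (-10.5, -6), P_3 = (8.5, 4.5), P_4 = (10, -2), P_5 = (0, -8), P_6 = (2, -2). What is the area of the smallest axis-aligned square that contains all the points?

The bounding box has width 20.5 and height 12.5.
An axis-aligned square enclosing the set must have side ≥ max(width, height).
So the minimum side is max(20.5, 12.5) = 20.5.
Area = 20.5² = 420.25.

420.25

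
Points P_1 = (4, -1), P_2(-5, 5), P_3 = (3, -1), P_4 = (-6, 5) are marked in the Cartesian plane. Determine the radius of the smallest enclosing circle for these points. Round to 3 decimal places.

5.831

A smallest enclosing disk is always determined by at most three of the input points on its boundary.
The farthest pair is P_1–P_4 with squared distance 136. The circle on this segment as diameter has centre (-1, 2) and r² = 136/4 = 34.
Check P_2: distance² to centre = 25 ≤ 34, so it lies inside.
All remaining points lie in this disk, and no smaller disk contains both endpoints, so this is the minimum enclosing circle.
r = √34 ≈ 5.831.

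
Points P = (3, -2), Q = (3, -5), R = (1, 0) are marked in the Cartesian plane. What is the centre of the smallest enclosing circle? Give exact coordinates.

(2, -2.5)

Side lengths²: PQ² = 9, PR² = 8, QR² = 29.
Since QR² = 29 ≥ 9 + 8 = 17, the angle opposite QR is not acute, so the smallest enclosing circle has QR as diameter.
Centre = midpoint of QR = (2, -2.5), r² = 29/4 = 7.25.
Centre = (2, -2.5).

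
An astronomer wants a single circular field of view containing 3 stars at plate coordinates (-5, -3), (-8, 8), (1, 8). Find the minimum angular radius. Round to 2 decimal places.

6.49

Call the three points A, B, C in the order given.
Side lengths²: AB² = 130, AC² = 157, BC² = 81.
Since AC² = 157 < 130 + 81 = 211, the triangle is acute, so the smallest enclosing circle is the circumcircle.
Circumcentre = (-3.5, 73/22), r² = 10205/242.
r = √(10205/242) ≈ 6.49.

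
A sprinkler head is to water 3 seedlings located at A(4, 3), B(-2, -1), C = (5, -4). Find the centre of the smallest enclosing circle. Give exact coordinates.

Side lengths²: AB² = 52, AC² = 50, BC² = 58.
Since BC² = 58 < 52 + 50 = 102, the triangle is acute, so the smallest enclosing circle is the circumcircle.
Circumcentre = (51/23, -19/23), r² = 9425/529.
Centre = (51/23, -19/23).

(51/23, -19/23)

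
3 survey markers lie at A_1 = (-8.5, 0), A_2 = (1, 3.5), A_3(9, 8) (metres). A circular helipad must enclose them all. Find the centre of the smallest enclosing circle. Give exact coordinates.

Side lengths²: A_1A_2² = 102.5, A_1A_3² = 370.25, A_2A_3² = 84.25.
Since A_1A_3² = 370.25 ≥ 102.5 + 84.25 = 186.75, the angle opposite A_1A_3 is not acute, so the smallest enclosing circle has A_1A_3 as diameter.
Centre = midpoint of A_1A_3 = (0.25, 4), r² = 370.25/4 = 92.5625.
Centre = (0.25, 4).

(0.25, 4)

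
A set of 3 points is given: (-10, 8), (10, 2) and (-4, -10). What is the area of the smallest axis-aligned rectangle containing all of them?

x ranges over [-10, 10], width 20.
y ranges over [-10, 8], height 18.
Area = 20 × 18 = 360.

360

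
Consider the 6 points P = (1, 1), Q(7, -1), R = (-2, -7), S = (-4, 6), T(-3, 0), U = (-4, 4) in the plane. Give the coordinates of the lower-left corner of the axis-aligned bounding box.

x-range [-4, 7], y-range [-7, 6].
The lower-left corner is (-4, -7).

(-4, -7)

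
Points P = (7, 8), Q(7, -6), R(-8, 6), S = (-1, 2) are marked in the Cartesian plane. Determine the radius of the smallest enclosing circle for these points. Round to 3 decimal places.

By Welzl's lemma the MEC is supported by two points (diametrically opposite) or three points (on a circumcircle).
The minimum enclosing circle is determined by three boundary points: P, Q, R.
Their circumcentre is (0.3, 1) with r² = 93.89.
The farthest remaining point S is at distance² 2.69 ≤ 93.89.
r = √(93.89) ≈ 9.690.

9.690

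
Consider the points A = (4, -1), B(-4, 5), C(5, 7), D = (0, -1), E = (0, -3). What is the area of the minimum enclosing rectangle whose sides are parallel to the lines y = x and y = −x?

105

In coordinates u = x + y, v = x − y the rectangle is axis-aligned; the map (x,y)→(u,v) scales areas by 2.
u-values: 3, 1, 12, -1, -3; range = 12 − (-3) = 15.
v-values: 5, -9, -2, 1, 3; range = 5 − (-9) = 14.
Area = (15 × 14) / 2 = 105.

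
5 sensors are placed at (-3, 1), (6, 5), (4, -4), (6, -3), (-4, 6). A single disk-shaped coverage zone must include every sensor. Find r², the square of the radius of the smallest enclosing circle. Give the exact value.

The minimum enclosing circle of a finite set is fixed by two of the points (as a diameter) or three (as a circumcircle).
The farthest pair is (6, -3)–(-4, 6) with squared distance 181. The circle on this segment as diameter has centre (1, 1.5) and r² = 181/4 = 45.25.
Check (-3, 1): distance² to centre = 16.25 ≤ 45.25, so it lies inside.
All remaining points lie in this disk, and no smaller disk contains both endpoints, so this is the minimum enclosing circle.

45.25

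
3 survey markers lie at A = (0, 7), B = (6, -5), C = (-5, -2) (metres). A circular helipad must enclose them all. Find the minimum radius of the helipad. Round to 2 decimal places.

Side lengths²: AB² = 180, AC² = 106, BC² = 130.
Since AB² = 180 < 130 + 106 = 236, the triangle is acute, so the smallest enclosing circle is the circumcircle.
Circumcentre = (29/19, 5/19), r² = 17225/361.
r = √(17225/361) ≈ 6.91.

6.91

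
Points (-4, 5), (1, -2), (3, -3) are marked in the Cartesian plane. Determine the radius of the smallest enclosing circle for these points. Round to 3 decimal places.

Call the three points A, B, C in the order given.
Side lengths²: AB² = 74, AC² = 113, BC² = 5.
Since AC² = 113 ≥ 74 + 5 = 79, the angle opposite AC is not acute, so the smallest enclosing circle has AC as diameter.
Centre = midpoint of AC = (-0.5, 1), r² = 113/4 = 28.25.
r = √(28.25) ≈ 5.315.

5.315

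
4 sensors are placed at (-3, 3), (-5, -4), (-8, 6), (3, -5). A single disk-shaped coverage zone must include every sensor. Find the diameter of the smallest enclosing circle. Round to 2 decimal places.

By Welzl's lemma the MEC is supported by two points (diametrically opposite) or three points (on a circumcircle).
The farthest pair is (-8, 6)–(3, -5) with squared distance 242. The circle on this segment as diameter has centre (-2.5, 0.5) and r² = 242/4 = 60.5.
Check (-3, 3): distance² to centre = 6.5 ≤ 60.5, so it lies inside.
All remaining points lie in this disk, and no smaller disk contains both endpoints, so this is the minimum enclosing circle.
Diameter = 2r = 2√(60.5) ≈ 15.56.

15.56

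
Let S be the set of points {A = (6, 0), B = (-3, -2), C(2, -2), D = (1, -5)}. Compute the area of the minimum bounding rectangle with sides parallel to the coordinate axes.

x ranges over [-3, 6], width 9.
y ranges over [-5, 0], height 5.
Area = 9 × 5 = 45.

45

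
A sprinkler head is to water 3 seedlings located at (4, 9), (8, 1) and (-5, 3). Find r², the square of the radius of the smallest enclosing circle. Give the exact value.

43.92578125

Call the three points A, B, C in the order given.
Side lengths²: AB² = 80, AC² = 117, BC² = 173.
Since BC² = 173 < 117 + 80 = 197, the triangle is acute, so the smallest enclosing circle is the circumcircle.
Circumcentre = (1.625, 2.8125), r² = 43.92578125.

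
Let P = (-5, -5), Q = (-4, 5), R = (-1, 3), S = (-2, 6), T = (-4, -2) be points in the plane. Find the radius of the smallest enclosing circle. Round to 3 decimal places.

5.701

The minimum enclosing circle of a finite set is fixed by two of the points (as a diameter) or three (as a circumcircle).
The farthest pair is P–S with squared distance 130. The circle on this segment as diameter has centre (-3.5, 0.5) and r² = 130/4 = 32.5.
Check Q: distance² to centre = 20.5 ≤ 32.5, so it lies inside.
All remaining points lie in this disk, and no smaller disk contains both endpoints, so this is the minimum enclosing circle.
r = √(32.5) ≈ 5.701.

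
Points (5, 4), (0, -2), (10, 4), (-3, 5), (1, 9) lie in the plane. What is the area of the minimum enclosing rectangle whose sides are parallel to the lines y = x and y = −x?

In coordinates u = x + y, v = x − y the rectangle is axis-aligned; the map (x,y)→(u,v) scales areas by 2.
u-values: 9, -2, 14, 2, 10; range = 14 − (-2) = 16.
v-values: 1, 2, 6, -8, -8; range = 6 − (-8) = 14.
Area = (16 × 14) / 2 = 112.

112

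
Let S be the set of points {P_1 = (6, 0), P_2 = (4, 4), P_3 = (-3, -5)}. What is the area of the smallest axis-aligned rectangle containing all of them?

81

x ranges over [-3, 6], width 9.
y ranges over [-5, 4], height 9.
Area = 9 × 9 = 81.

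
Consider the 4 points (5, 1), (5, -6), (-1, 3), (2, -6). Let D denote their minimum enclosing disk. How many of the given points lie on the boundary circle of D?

A smallest enclosing disk is always determined by at most three of the input points on its boundary.
The farthest pair is (5, -6)–(-1, 3) with squared distance 117. The circle on this segment as diameter has centre (2, -1.5) and r² = 117/4 = 29.25.
Check (5, 1): distance² to centre = 15.25 ≤ 29.25, so it lies inside.
All remaining points lie in this disk, and no smaller disk contains both endpoints, so this is the minimum enclosing circle.
The points at distance exactly r from the centre are (5, -6), (-1, 3) — 2 points.

2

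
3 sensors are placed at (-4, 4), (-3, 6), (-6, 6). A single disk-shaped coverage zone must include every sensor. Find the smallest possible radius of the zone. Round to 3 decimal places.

1.581

Call the three points A, B, C in the order given.
Side lengths²: AB² = 5, AC² = 8, BC² = 9.
Since BC² = 9 < 8 + 5 = 13, the triangle is acute, so the smallest enclosing circle is the circumcircle.
Circumcentre = (-4.5, 5.5), r² = 2.5.
r = √(2.5) ≈ 1.581.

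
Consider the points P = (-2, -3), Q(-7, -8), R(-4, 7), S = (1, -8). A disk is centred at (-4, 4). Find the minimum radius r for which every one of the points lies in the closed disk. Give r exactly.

The required radius is the distance from (-4, 4) to the farthest point.
Squared distances: 53, 153, 9, 169.
Maximum is 169, attained at S.
r = √169 = 13.

13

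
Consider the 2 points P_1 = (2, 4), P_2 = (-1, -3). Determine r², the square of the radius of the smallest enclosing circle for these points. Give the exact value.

14.5

The smallest circle enclosing two points has them as diameter endpoints.
Centre = midpoint = (0.5, 0.5); r² = |P_1P_2|²/4 = 58/4 = 14.5.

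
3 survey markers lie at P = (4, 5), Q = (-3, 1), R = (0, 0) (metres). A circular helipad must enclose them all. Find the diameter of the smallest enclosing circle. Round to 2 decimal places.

8.06

Side lengths²: PQ² = 65, PR² = 41, QR² = 10.
Since PQ² = 65 ≥ 41 + 10 = 51, the angle opposite PQ is not acute, so the smallest enclosing circle has PQ as diameter.
Centre = midpoint of PQ = (0.5, 3), r² = 65/4 = 16.25.
Diameter = 2r = 2√(16.25) ≈ 8.06.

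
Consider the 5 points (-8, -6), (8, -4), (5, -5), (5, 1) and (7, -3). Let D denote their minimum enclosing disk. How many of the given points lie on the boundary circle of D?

By Welzl's lemma the MEC is supported by two points (diametrically opposite) or three points (on a circumcircle).
The farthest pair is (-8, -6)–(8, -4) with squared distance 260. The circle on this segment as diameter has centre (0, -5) and r² = 260/4 = 65.
Check (5, -5): distance² to centre = 25 ≤ 65, so it lies inside.
All remaining points lie in this disk, and no smaller disk contains both endpoints, so this is the minimum enclosing circle.
The points at distance exactly r from the centre are (-8, -6), (8, -4) — 2 points.

2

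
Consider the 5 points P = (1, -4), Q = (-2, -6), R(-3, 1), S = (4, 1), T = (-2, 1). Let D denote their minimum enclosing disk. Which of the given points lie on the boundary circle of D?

A smallest enclosing disk is always determined by at most three of the input points on its boundary.
The minimum enclosing circle is determined by three boundary points: Q, R, S.
Their circumcentre is (0.5, -29/14) with r² = 2125/98.
The farthest remaining point T is at distance² 1537/98 ≤ 2125/98.
The points at distance exactly r from the centre are Q, R, S — 3 points.

Q, R, S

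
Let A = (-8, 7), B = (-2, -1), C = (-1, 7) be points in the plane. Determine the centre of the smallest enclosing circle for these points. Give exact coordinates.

Side lengths²: AB² = 100, AC² = 49, BC² = 65.
Since AB² = 100 < 65 + 49 = 114, the triangle is acute, so the smallest enclosing circle is the circumcircle.
Circumcentre = (-4.5, 3.375), r² = 25.390625.
Centre = (-4.5, 3.375).

(-4.5, 3.375)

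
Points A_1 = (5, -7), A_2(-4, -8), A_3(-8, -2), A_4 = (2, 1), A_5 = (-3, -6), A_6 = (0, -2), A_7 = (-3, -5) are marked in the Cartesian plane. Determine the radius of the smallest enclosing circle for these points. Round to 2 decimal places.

By Welzl's lemma the MEC is supported by two points (diametrically opposite) or three points (on a circumcircle).
The farthest pair is A_1–A_3 with squared distance 194. The circle on this segment as diameter has centre (-1.5, -4.5) and r² = 194/4 = 48.5.
Check A_2: distance² to centre = 18.5 ≤ 48.5, so it lies inside.
All remaining points lie in this disk, and no smaller disk contains both endpoints, so this is the minimum enclosing circle.
r = √(48.5) ≈ 6.96.

6.96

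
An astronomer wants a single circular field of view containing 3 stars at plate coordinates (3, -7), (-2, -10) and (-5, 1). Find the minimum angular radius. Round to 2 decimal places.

Call the three points A, B, C in the order given.
Side lengths²: AB² = 34, AC² = 128, BC² = 130.
Since BC² = 130 < 128 + 34 = 162, the triangle is acute, so the smallest enclosing circle is the circumcircle.
Circumcentre = (-2.125, -4.125), r² = 34.53125.
r = √(34.53125) ≈ 5.88.

5.88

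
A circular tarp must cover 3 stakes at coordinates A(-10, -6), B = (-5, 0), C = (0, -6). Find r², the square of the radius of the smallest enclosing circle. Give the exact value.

3721/144

Side lengths²: AB² = 61, AC² = 100, BC² = 61.
Since AC² = 100 < 61 + 61 = 122, the triangle is acute, so the smallest enclosing circle is the circumcircle.
Circumcentre = (-5, -61/12), r² = 3721/144.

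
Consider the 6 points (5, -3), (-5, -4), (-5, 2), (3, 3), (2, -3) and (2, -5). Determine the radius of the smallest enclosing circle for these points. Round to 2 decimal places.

By Welzl's lemma the MEC is supported by two points (diametrically opposite) or three points (on a circumcircle).
The minimum enclosing circle is determined by three boundary points: (5, -3), (-5, -4), (-5, 2).
Their circumcentre is (-0.25, -1) with r² = 31.5625.
The farthest remaining point (3, 3) is at distance² 26.5625 ≤ 31.5625.
r = √(31.5625) ≈ 5.62.

5.62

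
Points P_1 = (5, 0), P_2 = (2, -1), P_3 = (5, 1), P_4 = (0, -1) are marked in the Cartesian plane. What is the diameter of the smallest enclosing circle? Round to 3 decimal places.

5.385

A smallest enclosing disk is always determined by at most three of the input points on its boundary.
The farthest pair is P_3–P_4 with squared distance 29. The circle on this segment as diameter has centre (2.5, 0) and r² = 29/4 = 7.25.
Check P_1: distance² to centre = 6.25 ≤ 7.25, so it lies inside.
All remaining points lie in this disk, and no smaller disk contains both endpoints, so this is the minimum enclosing circle.
Diameter = 2r = 2√(7.25) ≈ 5.385.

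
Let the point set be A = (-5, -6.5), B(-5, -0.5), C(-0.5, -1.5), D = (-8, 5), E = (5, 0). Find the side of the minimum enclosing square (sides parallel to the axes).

13

The bounding box has width 13 and height 11.5.
An axis-aligned square enclosing the set must have side ≥ max(width, height).
So the minimum side is max(13, 11.5) = 13.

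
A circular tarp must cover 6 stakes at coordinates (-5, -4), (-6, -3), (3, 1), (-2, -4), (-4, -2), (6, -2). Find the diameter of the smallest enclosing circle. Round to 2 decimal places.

The minimum enclosing circle of a finite set is fixed by two of the points (as a diameter) or three (as a circumcircle).
The farthest pair is (-6, -3)–(6, -2) with squared distance 145. The circle on this segment as diameter has centre (0, -2.5) and r² = 145/4 = 36.25.
Check (-5, -4): distance² to centre = 27.25 ≤ 36.25, so it lies inside.
All remaining points lie in this disk, and no smaller disk contains both endpoints, so this is the minimum enclosing circle.
Diameter = 2r = 2√(36.25) ≈ 12.04.

12.04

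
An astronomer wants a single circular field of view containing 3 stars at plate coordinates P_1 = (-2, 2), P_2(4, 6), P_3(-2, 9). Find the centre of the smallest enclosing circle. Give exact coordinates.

(0, 5.5)

Side lengths²: P_1P_2² = 52, P_1P_3² = 49, P_2P_3² = 45.
Since P_1P_2² = 52 < 49 + 45 = 94, the triangle is acute, so the smallest enclosing circle is the circumcircle.
Circumcentre = (0, 5.5), r² = 16.25.
Centre = (0, 5.5).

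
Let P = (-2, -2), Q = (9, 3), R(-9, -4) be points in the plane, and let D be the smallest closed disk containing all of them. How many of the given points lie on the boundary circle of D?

2

Side lengths²: PQ² = 146, PR² = 53, QR² = 373.
Since QR² = 373 ≥ 146 + 53 = 199, the angle opposite QR is not acute, so the smallest enclosing circle has QR as diameter.
Centre = midpoint of QR = (0, -0.5), r² = 373/4 = 93.25.
The points at distance exactly r from the centre are Q, R — 2 points.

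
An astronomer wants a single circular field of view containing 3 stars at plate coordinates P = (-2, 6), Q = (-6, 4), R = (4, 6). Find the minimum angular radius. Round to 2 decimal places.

Side lengths²: PQ² = 20, PR² = 36, QR² = 104.
Since QR² = 104 ≥ 36 + 20 = 56, the angle opposite QR is not acute, so the smallest enclosing circle has QR as diameter.
Centre = midpoint of QR = (-1, 5), r² = 104/4 = 26.
r = √26 ≈ 5.10.

5.10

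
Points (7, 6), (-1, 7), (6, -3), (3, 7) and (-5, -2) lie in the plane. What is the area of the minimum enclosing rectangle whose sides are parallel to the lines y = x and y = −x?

170

In coordinates u = x + y, v = x − y the rectangle is axis-aligned; the map (x,y)→(u,v) scales areas by 2.
u-values: 13, 6, 3, 10, -7; range = 13 − (-7) = 20.
v-values: 1, -8, 9, -4, -3; range = 9 − (-8) = 17.
Area = (20 × 17) / 2 = 170.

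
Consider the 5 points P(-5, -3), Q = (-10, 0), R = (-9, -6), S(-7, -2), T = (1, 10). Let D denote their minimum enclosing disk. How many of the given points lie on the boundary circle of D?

2

By Welzl's lemma the MEC is supported by two points (diametrically opposite) or three points (on a circumcircle).
The farthest pair is R–T with squared distance 356. The circle on this segment as diameter has centre (-4, 2) and r² = 356/4 = 89.
Check P: distance² to centre = 26 ≤ 89, so it lies inside.
All remaining points lie in this disk, and no smaller disk contains both endpoints, so this is the minimum enclosing circle.
The points at distance exactly r from the centre are R, T — 2 points.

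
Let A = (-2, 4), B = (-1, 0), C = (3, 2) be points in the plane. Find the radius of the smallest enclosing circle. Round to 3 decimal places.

2.758

Side lengths²: AB² = 17, AC² = 29, BC² = 20.
Since AC² = 29 < 20 + 17 = 37, the triangle is acute, so the smallest enclosing circle is the circumcircle.
Circumcentre = (5/18, 22/9), r² = 2465/324.
r = √(2465/324) ≈ 2.758.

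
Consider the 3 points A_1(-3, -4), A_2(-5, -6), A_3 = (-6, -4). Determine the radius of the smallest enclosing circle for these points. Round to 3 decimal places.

1.581

Side lengths²: A_1A_2² = 8, A_1A_3² = 9, A_2A_3² = 5.
Since A_1A_3² = 9 < 8 + 5 = 13, the triangle is acute, so the smallest enclosing circle is the circumcircle.
Circumcentre = (-4.5, -4.5), r² = 2.5.
r = √(2.5) ≈ 1.581.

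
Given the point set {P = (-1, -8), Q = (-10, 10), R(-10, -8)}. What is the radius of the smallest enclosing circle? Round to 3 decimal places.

10.062

Side lengths²: PQ² = 405, PR² = 81, QR² = 324.
Since PQ² = 405 ≥ 324 + 81 = 405, the angle opposite PQ is not acute, so the smallest enclosing circle has PQ as diameter.
Centre = midpoint of PQ = (-5.5, 1), r² = 405/4 = 101.25.
r = √(101.25) ≈ 10.062.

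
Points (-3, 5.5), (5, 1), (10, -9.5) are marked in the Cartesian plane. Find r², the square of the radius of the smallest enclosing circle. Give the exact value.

Call the three points A, B, C in the order given.
Side lengths²: AB² = 84.25, AC² = 394, BC² = 135.25.
Since AC² = 394 ≥ 135.25 + 84.25 = 219.5, the angle opposite AC is not acute, so the smallest enclosing circle has AC as diameter.
Centre = midpoint of AC = (3.5, -2), r² = 394/4 = 98.5.

98.5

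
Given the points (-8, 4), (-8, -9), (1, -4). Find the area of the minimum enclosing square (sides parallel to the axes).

The bounding box has width 9 and height 13.
An axis-aligned square enclosing the set must have side ≥ max(width, height).
So the minimum side is max(9, 13) = 13.
Area = 13² = 169.

169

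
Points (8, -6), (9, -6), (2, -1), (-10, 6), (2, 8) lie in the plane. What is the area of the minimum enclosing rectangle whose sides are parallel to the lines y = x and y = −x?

217

In coordinates u = x + y, v = x − y the rectangle is axis-aligned; the map (x,y)→(u,v) scales areas by 2.
u-values: 2, 3, 1, -4, 10; range = 10 − (-4) = 14.
v-values: 14, 15, 3, -16, -6; range = 15 − (-16) = 31.
Area = (14 × 31) / 2 = 217.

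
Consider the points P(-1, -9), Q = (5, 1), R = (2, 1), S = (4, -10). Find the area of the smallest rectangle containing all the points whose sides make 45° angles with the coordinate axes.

In coordinates u = x + y, v = x − y the rectangle is axis-aligned; the map (x,y)→(u,v) scales areas by 2.
u-values: -10, 6, 3, -6; range = 6 − (-10) = 16.
v-values: 8, 4, 1, 14; range = 14 − 1 = 13.
Area = (16 × 13) / 2 = 104.

104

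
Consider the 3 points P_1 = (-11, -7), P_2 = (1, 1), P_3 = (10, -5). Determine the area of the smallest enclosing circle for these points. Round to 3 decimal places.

349.502

Side lengths²: P_1P_2² = 208, P_1P_3² = 445, P_2P_3² = 117.
Since P_1P_3² = 445 ≥ 208 + 117 = 325, the angle opposite P_1P_3 is not acute, so the smallest enclosing circle has P_1P_3 as diameter.
Centre = midpoint of P_1P_3 = (-0.5, -6), r² = 445/4 = 111.25.
Area = π·r² = π·111.25 ≈ 349.502.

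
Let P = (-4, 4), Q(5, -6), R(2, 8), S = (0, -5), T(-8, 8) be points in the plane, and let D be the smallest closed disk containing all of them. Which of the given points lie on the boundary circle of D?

By Welzl's lemma the MEC is supported by two points (diametrically opposite) or three points (on a circumcircle).
The farthest pair is Q–T with squared distance 365. The circle on this segment as diameter has centre (-1.5, 1) and r² = 365/4 = 91.25.
Check P: distance² to centre = 15.25 ≤ 91.25, so it lies inside.
All remaining points lie in this disk, and no smaller disk contains both endpoints, so this is the minimum enclosing circle.
The points at distance exactly r from the centre are Q, T — 2 points.

Q, T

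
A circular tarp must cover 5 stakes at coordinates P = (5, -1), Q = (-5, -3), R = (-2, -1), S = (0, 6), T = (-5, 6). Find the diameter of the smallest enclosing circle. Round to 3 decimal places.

12.448

The minimum enclosing circle is determined by three boundary points: P, Q, T.
Their circumcentre is (-0.7, 1.5) with r² = 38.74.
The farthest remaining point S is at distance² 20.74 ≤ 38.74.
Diameter = 2r = 2√(38.74) ≈ 12.448.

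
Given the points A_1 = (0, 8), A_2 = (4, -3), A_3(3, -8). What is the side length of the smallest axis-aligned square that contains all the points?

16

The bounding box has width 4 and height 16.
An axis-aligned square enclosing the set must have side ≥ max(width, height).
So the minimum side is max(4, 16) = 16.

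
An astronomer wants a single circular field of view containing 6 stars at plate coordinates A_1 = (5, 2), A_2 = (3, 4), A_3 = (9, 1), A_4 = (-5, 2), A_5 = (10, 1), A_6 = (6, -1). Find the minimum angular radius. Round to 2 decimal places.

7.52

A smallest enclosing disk is always determined by at most three of the input points on its boundary.
The farthest pair is A_4–A_5 with squared distance 226. The circle on this segment as diameter has centre (2.5, 1.5) and r² = 226/4 = 56.5.
Check A_1: distance² to centre = 6.5 ≤ 56.5, so it lies inside.
All remaining points lie in this disk, and no smaller disk contains both endpoints, so this is the minimum enclosing circle.
r = √(56.5) ≈ 7.52.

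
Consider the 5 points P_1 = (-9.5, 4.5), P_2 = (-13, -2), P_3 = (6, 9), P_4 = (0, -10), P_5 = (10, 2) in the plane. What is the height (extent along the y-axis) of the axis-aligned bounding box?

19

max y = 9, min y = -10, so height = 19.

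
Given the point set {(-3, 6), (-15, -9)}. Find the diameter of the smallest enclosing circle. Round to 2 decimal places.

19.21

The smallest circle enclosing two points has them as diameter endpoints.
Centre = midpoint = (-9, -1.5); r² = |(-3, 6)−(-15, -9)|²/4 = 369/4 = 92.25.
Diameter = 2r = 2√(92.25) ≈ 19.21.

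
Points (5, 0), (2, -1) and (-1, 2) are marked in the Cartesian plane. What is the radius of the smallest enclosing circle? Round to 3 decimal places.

3.162

Call the three points A, B, C in the order given.
Side lengths²: AB² = 10, AC² = 40, BC² = 18.
Since AC² = 40 ≥ 18 + 10 = 28, the angle opposite AC is not acute, so the smallest enclosing circle has AC as diameter.
Centre = midpoint of AC = (2, 1), r² = 40/4 = 10.
r = √10 ≈ 3.162.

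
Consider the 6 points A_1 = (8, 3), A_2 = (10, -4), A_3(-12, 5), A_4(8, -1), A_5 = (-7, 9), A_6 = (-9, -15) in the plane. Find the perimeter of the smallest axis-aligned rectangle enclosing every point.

92

Width = max x − min x = 10 − (-12) = 22.
Height = max y − min y = 9 − (-15) = 24.
Perimeter = 2(22 + 24) = 92.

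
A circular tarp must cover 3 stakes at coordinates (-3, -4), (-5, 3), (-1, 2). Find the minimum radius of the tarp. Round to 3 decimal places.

3.651

Call the three points A, B, C in the order given.
Side lengths²: AB² = 53, AC² = 40, BC² = 17.
Since AB² = 53 < 40 + 17 = 57, the triangle is acute, so the smallest enclosing circle is the circumcircle.
Circumcentre = (-97/26, -11/26), r² = 4505/338.
r = √(4505/338) ≈ 3.651.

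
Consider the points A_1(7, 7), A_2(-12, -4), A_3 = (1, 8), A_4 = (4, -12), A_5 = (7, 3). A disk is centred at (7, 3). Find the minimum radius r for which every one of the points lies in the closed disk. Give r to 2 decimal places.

The required radius is the distance from (7, 3) to the farthest point.
Squared distances: 16, 410, 61, 234, 0.
Maximum is 410, attained at A_2.
r = √410 ≈ 20.25.

20.25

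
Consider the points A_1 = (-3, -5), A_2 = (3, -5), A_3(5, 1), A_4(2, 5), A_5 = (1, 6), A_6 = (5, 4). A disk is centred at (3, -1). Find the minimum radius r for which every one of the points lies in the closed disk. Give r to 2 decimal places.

The required radius is the distance from (3, -1) to the farthest point.
Squared distances: 52, 16, 8, 37, 53, 29.
Maximum is 53, attained at A_5.
r = √53 ≈ 7.28.

7.28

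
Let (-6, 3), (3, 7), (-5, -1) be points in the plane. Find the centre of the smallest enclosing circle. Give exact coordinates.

(-1, 3)

Call the three points A, B, C in the order given.
Side lengths²: AB² = 97, AC² = 17, BC² = 128.
Since BC² = 128 ≥ 97 + 17 = 114, the angle opposite BC is not acute, so the smallest enclosing circle has BC as diameter.
Centre = midpoint of BC = (-1, 3), r² = 128/4 = 32.
Centre = (-1, 3).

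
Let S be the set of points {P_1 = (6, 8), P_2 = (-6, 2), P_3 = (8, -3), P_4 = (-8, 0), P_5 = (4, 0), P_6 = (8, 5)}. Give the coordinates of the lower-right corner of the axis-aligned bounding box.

x-range [-8, 8], y-range [-3, 8].
The lower-right corner is (8, -3).

(8, -3)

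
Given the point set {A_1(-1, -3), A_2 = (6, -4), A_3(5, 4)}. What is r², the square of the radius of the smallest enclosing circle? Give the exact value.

Side lengths²: A_1A_2² = 50, A_1A_3² = 85, A_2A_3² = 65.
Since A_1A_3² = 85 < 65 + 50 = 115, the triangle is acute, so the smallest enclosing circle is the circumcircle.
Circumcentre = (65/22, -7/22), r² = 5525/242.

5525/242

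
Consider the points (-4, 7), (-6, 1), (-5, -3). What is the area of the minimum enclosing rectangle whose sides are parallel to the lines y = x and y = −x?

In coordinates u = x + y, v = x − y the rectangle is axis-aligned; the map (x,y)→(u,v) scales areas by 2.
u-values: 3, -5, -8; range = 3 − (-8) = 11.
v-values: -11, -7, -2; range = -2 − (-11) = 9.
Area = (11 × 9) / 2 = 49.5.

49.5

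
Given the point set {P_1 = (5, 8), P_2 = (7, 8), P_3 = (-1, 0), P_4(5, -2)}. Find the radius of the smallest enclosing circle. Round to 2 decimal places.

5.70

The minimum enclosing circle of a finite set is fixed by two of the points (as a diameter) or three (as a circumcircle).
The minimum enclosing circle is determined by three boundary points: P_2, P_3, P_4.
Their circumcentre is (3.5, 3.5) with r² = 32.5.
The farthest remaining point P_1 is at distance² 22.5 ≤ 32.5.
r = √(32.5) ≈ 5.70.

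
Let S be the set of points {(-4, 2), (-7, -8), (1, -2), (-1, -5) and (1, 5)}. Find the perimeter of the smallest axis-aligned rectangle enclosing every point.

Width = max x − min x = 1 − (-7) = 8.
Height = max y − min y = 5 − (-8) = 13.
Perimeter = 2(8 + 13) = 42.

42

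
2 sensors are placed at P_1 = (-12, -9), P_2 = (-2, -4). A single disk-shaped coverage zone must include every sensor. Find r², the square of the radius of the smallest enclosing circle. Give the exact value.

31.25

The smallest circle enclosing two points has them as diameter endpoints.
Centre = midpoint = (-7, -6.5); r² = |P_1P_2|²/4 = 125/4 = 31.25.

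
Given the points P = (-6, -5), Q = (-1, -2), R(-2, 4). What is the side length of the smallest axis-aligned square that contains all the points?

9

The bounding box has width 5 and height 9.
An axis-aligned square enclosing the set must have side ≥ max(width, height).
So the minimum side is max(5, 9) = 9.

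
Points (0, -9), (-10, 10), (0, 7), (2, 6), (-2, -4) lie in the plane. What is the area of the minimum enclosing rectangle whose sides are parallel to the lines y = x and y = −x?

246.5

In coordinates u = x + y, v = x − y the rectangle is axis-aligned; the map (x,y)→(u,v) scales areas by 2.
u-values: -9, 0, 7, 8, -6; range = 8 − (-9) = 17.
v-values: 9, -20, -7, -4, 2; range = 9 − (-20) = 29.
Area = (17 × 29) / 2 = 246.5.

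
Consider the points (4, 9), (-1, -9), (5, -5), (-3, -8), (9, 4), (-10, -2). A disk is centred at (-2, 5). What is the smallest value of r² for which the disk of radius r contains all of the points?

197

The required radius is the distance from (-2, 5) to the farthest point.
Squared distances: 52, 197, 149, 170, 122, 113.
Maximum is 197, attained at (-1, -9).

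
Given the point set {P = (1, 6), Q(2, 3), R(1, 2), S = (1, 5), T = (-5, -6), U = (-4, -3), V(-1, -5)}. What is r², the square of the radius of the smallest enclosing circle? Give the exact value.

The minimum enclosing circle of a finite set is fixed by two of the points (as a diameter) or three (as a circumcircle).
The farthest pair is P–T with squared distance 180. The circle on this segment as diameter has centre (-2, 0) and r² = 180/4 = 45.
Check Q: distance² to centre = 25 ≤ 45, so it lies inside.
All remaining points lie in this disk, and no smaller disk contains both endpoints, so this is the minimum enclosing circle.

45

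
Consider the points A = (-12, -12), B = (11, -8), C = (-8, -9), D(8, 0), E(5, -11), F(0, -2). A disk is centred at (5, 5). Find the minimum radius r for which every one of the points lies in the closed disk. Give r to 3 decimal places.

The required radius is the distance from (5, 5) to the farthest point.
Squared distances: 578, 205, 365, 34, 256, 74.
Maximum is 578, attained at A.
r = √578 ≈ 24.042.

24.042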